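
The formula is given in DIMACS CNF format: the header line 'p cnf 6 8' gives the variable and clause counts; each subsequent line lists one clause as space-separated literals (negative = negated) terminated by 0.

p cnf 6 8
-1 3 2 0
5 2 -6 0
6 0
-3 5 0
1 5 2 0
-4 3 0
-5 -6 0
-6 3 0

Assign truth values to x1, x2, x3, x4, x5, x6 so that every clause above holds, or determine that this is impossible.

UNSATISFIABLE

The clause (x6) is unit, so x6 = True.
The clause (¬x5) is unit, so x5 = False.
The clause (x2) is unit, so x2 = True.
The clause (¬x3) is unit, so x3 = False.
Now (x3) is unsatisfied and unit — conflict.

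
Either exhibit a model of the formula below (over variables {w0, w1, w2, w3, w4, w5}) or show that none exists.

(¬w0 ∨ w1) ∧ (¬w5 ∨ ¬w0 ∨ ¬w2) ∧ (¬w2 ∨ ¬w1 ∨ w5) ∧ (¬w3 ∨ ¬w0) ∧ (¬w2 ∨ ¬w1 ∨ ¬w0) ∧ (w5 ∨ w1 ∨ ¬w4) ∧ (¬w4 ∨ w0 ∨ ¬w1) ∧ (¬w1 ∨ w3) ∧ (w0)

UNSATISFIABLE

Unit clause (w0) forces w0 = True.
Unit clause (w1) forces w1 = True.
Unit clause (¬w3) forces w3 = False.
That conflicts with the unit clause (w3).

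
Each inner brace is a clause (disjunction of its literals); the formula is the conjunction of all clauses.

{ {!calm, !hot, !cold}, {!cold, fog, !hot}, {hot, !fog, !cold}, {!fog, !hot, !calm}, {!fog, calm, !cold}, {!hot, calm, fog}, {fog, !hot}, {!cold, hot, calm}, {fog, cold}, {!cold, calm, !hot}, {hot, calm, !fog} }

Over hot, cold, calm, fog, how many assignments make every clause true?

3

There are 2^4 = 16 truth assignments over (hot, cold, calm, fog).
Check each against the 11 clauses (columns in the order hot, cold, calm, fog):
  F F F F  ✗ fails (fog || cold)
  F F F T  ✗ fails (hot || calm || !fog)
  F F T F  ✗ fails (fog || cold)
  F F T T  ✓ satisfies all
  F T F F  ✗ fails (!cold || hot || calm)
  F T F T  ✗ fails (hot || !fog || !cold)
  F T T F  ✓ satisfies all
  F T T T  ✗ fails (hot || !fog || !cold)
  T F F F  ✗ fails (!hot || calm || fog)
  T F F T  ✓ satisfies all
  T F T F  ✗ fails (fog || !hot)
  T F T T  ✗ fails (!fog || !hot || !calm)
  T T F F  ✗ fails (!cold || fog || !hot)
  T T F T  ✗ fails (!fog || calm || !cold)
  T T T F  ✗ fails (!calm || !hot || !cold)
  T T T T  ✗ fails (!calm || !hot || !cold)
3 of the 16 rows are models.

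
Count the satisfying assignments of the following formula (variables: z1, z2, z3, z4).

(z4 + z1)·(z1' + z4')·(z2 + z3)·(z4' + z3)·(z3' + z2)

There are 2^4 = 16 truth assignments over (z1, z2, z3, z4).
Check each against the 5 clauses (columns in the order z1, z2, z3, z4):
  F F F F  ✗ fails (z4 + z1)
  F F F T  ✗ fails (z2 + z3)
  F F T F  ✗ fails (z4 + z1)
  F F T T  ✗ fails (z3' + z2)
  F T F F  ✗ fails (z4 + z1)
  F T F T  ✗ fails (z4' + z3)
  F T T F  ✗ fails (z4 + z1)
  F T T T  ✓ satisfies all
  T F F F  ✗ fails (z2 + z3)
  T F F T  ✗ fails (z1' + z4')
  T F T F  ✗ fails (z3' + z2)
  T F T T  ✗ fails (z1' + z4')
  T T F F  ✓ satisfies all
  T T F T  ✗ fails (z1' + z4')
  T T T F  ✓ satisfies all
  T T T T  ✗ fails (z1' + z4')
3 of the 16 rows are models.

3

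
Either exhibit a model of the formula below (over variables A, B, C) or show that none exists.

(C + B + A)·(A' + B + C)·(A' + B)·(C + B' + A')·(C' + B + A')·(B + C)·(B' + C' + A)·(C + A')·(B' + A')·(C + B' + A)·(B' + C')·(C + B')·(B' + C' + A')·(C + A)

Branch on A: set A = 0.
(C) alone gives C = 1.
(B') alone gives B = 0.
This assignment satisfies each clause.

A=0, B=0, C=1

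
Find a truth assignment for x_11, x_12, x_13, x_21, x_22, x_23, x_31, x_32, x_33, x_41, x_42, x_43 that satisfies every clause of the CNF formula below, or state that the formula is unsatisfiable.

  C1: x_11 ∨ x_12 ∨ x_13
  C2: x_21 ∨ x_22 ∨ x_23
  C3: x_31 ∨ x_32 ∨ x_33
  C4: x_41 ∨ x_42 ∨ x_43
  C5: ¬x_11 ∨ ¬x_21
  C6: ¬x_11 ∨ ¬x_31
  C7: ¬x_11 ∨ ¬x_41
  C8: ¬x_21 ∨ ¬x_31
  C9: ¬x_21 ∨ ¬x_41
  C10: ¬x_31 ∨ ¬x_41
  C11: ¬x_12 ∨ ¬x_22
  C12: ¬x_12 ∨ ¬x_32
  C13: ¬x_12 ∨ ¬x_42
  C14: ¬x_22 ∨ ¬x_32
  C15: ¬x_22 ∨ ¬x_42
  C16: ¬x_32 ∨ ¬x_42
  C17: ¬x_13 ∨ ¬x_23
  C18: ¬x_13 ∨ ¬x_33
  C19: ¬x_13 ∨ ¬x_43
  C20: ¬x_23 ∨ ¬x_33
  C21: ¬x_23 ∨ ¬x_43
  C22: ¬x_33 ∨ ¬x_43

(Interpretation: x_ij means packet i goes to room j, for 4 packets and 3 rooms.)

UNSATISFIABLE

Try x_11 = False.
Try x_12 = True.
The clause (¬x_22) is unit, so x_22 = False.
The clause (¬x_32) is unit, so x_32 = False.
The clause (¬x_42) is unit, so x_42 = False.
Try x_21 = True.
The clause (¬x_31) is unit, so x_31 = False.
The clause (x_33) is unit, so x_33 = True.
The clause (¬x_41) is unit, so x_41 = False.
The clause (x_43) is unit, so x_43 = True.
But (¬x_43) is also a unit clause — contradiction.
Backtrack on x_21: now try x_21 = False.
The clause (x_23) is unit, so x_23 = True.
The clause (¬x_13) is unit, so x_13 = False.
The clause (¬x_33) is unit, so x_33 = False.
The clause (x_31) is unit, so x_31 = True.
The clause (¬x_41) is unit, so x_41 = False.
The clause (x_43) is unit, so x_43 = True.
But (¬x_43) is also a unit clause — contradiction.
Both values of x_21 lead to a conflict.
Backtrack on x_12: now try x_12 = False.
The clause (x_13) is unit, so x_13 = True.
The clause (¬x_23) is unit, so x_23 = False.
The clause (¬x_33) is unit, so x_33 = False.
The clause (¬x_43) is unit, so x_43 = False.
Try x_21 = True.
The clause (¬x_31) is unit, so x_31 = False.
The clause (x_32) is unit, so x_32 = True.
The clause (¬x_41) is unit, so x_41 = False.
The clause (x_42) is unit, so x_42 = True.
But (¬x_42) is also a unit clause — contradiction.
Backtrack on x_21: now try x_21 = False.
The clause (x_22) is unit, so x_22 = True.
The clause (¬x_32) is unit, so x_32 = False.
The clause (x_31) is unit, so x_31 = True.
The clause (¬x_41) is unit, so x_41 = False.
The clause (x_42) is unit, so x_42 = True.
But (¬x_42) is also a unit clause — contradiction.
Both values of x_21 lead to a conflict.
Both values of x_12 lead to a conflict.
Backtrack on x_11: now try x_11 = True.
The clause (¬x_21) is unit, so x_21 = False.
The clause (¬x_31) is unit, so x_31 = False.
The clause (¬x_41) is unit, so x_41 = False.
Try x_22 = True.
The clause (¬x_12) is unit, so x_12 = False.
The clause (¬x_32) is unit, so x_32 = False.
The clause (x_33) is unit, so x_33 = True.
The clause (¬x_42) is unit, so x_42 = False.
The clause (x_43) is unit, so x_43 = True.
But (¬x_43) is also a unit clause — contradiction.
Backtrack on x_22: now try x_22 = False.
The clause (x_23) is unit, so x_23 = True.
The clause (¬x_13) is unit, so x_13 = False.
The clause (¬x_33) is unit, so x_33 = False.
The clause (x_32) is unit, so x_32 = True.
The clause (¬x_12) is unit, so x_12 = False.
The clause (¬x_42) is unit, so x_42 = False.
The clause (x_43) is unit, so x_43 = True.
But (¬x_43) is also a unit clause — contradiction.
Both values of x_22 lead to a conflict.
Both values of x_11 lead to a conflict.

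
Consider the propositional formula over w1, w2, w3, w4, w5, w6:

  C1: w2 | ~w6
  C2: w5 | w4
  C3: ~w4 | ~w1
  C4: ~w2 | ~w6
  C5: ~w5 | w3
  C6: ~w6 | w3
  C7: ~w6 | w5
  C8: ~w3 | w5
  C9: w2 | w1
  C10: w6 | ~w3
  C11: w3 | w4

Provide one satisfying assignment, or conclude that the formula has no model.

w1: 0,  w2: 1,  w3: 0,  w4: 1,  w5: 0,  w6: 0

Branch on w2: set w2 = 1.
(~w6) alone gives w6 = 0.
(~w3) alone gives w3 = 0.
(~w5) alone gives w5 = 0.
(w4) alone gives w4 = 1.
(~w1) alone gives w1 = 0.
All clauses are satisfied.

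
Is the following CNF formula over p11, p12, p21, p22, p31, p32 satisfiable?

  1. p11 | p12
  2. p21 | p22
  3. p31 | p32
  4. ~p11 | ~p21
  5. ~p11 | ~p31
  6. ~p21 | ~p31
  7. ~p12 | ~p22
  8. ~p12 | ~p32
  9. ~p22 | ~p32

No

Case p11 = 1:
(~p21) alone gives p21 = 0.
(p22) alone gives p22 = 1.
(~p31) alone gives p31 = 0.
(p32) alone gives p32 = 1.
That conflicts with the unit clause (~p32).
Backtrack on p11: now try p11 = 0.
(p12) alone gives p12 = 1.
(~p22) alone gives p22 = 0.
(p21) alone gives p21 = 1.
(~p31) alone gives p31 = 0.
(p32) alone gives p32 = 1.
That conflicts with the unit clause (~p32).
Neither p11 = 1 nor p11 = 0 works.
No assignment satisfies every clause.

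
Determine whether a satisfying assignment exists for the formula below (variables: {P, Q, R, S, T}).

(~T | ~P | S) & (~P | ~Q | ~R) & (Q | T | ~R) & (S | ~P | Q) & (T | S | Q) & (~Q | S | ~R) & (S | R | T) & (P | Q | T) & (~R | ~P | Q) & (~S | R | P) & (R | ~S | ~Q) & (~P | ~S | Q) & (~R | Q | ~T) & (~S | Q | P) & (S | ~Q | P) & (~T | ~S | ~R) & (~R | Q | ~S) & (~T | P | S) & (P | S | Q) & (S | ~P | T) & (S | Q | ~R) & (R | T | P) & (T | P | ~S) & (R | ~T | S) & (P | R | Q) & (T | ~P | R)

No, unsatisfiable

Case T = 0:
Case Q = 1:
Case P = 0:
Unit clause (S) forces S = 1.
Now (~S) is unsatisfied and unit — conflict.
Undo P and try P = 1.
Unit clause (~R) forces R = 0.
Now (R) is unsatisfied and unit — conflict.
Neither P = 1 nor P = 0 works.
Undo Q and try Q = 0.
Unit clause (~R) forces R = 0.
Unit clause (S) forces S = 1.
Unit clause (P) forces P = 1.
Now (~P) is unsatisfied and unit — conflict.
Neither Q = 1 nor Q = 0 works.
Undo T and try T = 1.
Case P = 0:
Unit clause (S) forces S = 1.
Unit clause (R) forces R = 1.
Now (~R) is unsatisfied and unit — conflict.
Undo P and try P = 1.
Unit clause (S) forces S = 1.
Unit clause (Q) forces Q = 1.
Unit clause (~R) forces R = 0.
Now (R) is unsatisfied and unit — conflict.
Neither P = 1 nor P = 0 works.
Neither T = 1 nor T = 0 works.
No assignment satisfies every clause.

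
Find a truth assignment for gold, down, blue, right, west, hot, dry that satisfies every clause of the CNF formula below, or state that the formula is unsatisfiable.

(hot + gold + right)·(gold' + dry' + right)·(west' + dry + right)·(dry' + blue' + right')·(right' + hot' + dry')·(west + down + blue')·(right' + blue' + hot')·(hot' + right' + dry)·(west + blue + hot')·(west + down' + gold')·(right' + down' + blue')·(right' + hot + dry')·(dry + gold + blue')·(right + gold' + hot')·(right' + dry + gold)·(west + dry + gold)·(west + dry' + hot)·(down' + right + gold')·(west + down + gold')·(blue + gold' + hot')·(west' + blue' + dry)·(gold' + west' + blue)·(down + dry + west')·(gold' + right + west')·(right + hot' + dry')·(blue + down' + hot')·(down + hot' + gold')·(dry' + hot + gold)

Case hot = 1:
Case right = 0:
Unit clause (gold') forces gold = 0.
Unit clause (dry') forces dry = 0.
Unit clause (west') forces west = 0.
That conflicts with the unit clause (west).
Undo right and try right = 1.
Unit clause (dry') forces dry = 0.
That conflicts with the unit clause (dry).
Neither right = 1 nor right = 0 works.
Undo hot and try hot = 0.
Case gold = 1:
Case dry = 0:
Case west = 0:
Unit clause (down') forces down = 0.
That conflicts with the unit clause (down).
Undo west and try west = 1.
Unit clause (right) forces right = 1.
Unit clause (blue') forces blue = 0.
That conflicts with the unit clause (blue).
Neither west = 1 nor west = 0 works.
Undo dry and try dry = 1.
Unit clause (right) forces right = 1.
That conflicts with the unit clause (right').
Neither dry = 1 nor dry = 0 works.
Undo gold and try gold = 0.
Unit clause (right) forces right = 1.
Unit clause (dry') forces dry = 0.
That conflicts with the unit clause (dry).
Neither gold = 1 nor gold = 0 works.
Neither hot = 1 nor hot = 0 works.

UNSATISFIABLE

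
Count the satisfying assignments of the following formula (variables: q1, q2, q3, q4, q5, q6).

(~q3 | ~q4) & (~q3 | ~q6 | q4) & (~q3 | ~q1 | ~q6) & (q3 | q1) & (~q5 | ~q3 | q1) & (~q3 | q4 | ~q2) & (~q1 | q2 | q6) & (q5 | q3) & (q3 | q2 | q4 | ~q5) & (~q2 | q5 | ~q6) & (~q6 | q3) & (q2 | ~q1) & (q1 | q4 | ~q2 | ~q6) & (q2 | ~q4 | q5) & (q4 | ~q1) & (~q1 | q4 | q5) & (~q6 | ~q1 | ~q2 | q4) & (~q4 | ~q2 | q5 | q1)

There are 2^6 = 64 truth assignments over (q1, q2, q3, q4, q5, q6).
Split on q5. With q5 = 1, the clauses containing q5 are satisfied and ~q5 drops from the rest; 1 of the 2^5 = 32 assignments to the other variables satisfy what remains.
With q5 = 0, by the same count on the reduced clause set, 1 assignment works.
Total: 1 + 1 = 2.

2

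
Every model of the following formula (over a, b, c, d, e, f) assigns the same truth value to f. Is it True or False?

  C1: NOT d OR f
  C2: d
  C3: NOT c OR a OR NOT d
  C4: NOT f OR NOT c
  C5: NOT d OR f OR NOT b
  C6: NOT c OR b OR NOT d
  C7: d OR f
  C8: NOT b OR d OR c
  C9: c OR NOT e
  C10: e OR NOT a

Suppose f = false.
The clause (NOT d) is unit, so d = false.
But (d) is also a unit clause — contradiction.
So every satisfying assignment has f = True.

True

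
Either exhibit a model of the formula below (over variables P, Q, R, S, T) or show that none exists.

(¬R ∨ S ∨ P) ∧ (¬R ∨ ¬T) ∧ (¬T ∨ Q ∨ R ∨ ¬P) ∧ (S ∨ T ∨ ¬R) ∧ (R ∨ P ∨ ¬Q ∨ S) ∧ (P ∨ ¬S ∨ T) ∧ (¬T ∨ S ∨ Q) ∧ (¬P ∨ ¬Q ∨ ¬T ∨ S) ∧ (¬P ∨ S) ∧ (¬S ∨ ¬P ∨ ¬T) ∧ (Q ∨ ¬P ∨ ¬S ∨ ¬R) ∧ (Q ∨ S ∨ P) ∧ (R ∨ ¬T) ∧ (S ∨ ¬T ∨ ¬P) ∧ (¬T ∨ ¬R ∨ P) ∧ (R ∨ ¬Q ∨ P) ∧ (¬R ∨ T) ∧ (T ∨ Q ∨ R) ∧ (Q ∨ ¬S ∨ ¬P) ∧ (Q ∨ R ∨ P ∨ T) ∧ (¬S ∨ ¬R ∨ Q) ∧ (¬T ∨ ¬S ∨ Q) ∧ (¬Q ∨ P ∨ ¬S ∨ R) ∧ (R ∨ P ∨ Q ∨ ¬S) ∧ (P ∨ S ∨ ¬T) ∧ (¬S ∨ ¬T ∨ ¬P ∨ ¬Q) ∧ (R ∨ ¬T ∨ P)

P=True; Q=True; R=False; S=True; T=False

Branch on R: set R = False.
From the singleton clause (¬T), T = False.
From the singleton clause (Q), Q = True.
From the singleton clause (P), P = True.
From the singleton clause (S), S = True.
Every clause now holds.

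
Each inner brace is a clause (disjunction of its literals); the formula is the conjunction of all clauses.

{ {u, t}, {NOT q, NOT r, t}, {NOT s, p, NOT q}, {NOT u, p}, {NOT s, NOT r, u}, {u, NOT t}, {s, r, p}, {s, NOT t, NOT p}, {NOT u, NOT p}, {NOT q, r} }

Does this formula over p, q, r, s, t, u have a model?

No, unsatisfiable

Suppose u = true.
The clause (p) is unit, so p = true.
But (NOT p) is also a unit clause — contradiction.
That branch fails; take u = false instead.
The clause (t) is unit, so t = true.
But (NOT t) is also a unit clause — contradiction.
Neither u = true nor u = false works.
No assignment satisfies every clause.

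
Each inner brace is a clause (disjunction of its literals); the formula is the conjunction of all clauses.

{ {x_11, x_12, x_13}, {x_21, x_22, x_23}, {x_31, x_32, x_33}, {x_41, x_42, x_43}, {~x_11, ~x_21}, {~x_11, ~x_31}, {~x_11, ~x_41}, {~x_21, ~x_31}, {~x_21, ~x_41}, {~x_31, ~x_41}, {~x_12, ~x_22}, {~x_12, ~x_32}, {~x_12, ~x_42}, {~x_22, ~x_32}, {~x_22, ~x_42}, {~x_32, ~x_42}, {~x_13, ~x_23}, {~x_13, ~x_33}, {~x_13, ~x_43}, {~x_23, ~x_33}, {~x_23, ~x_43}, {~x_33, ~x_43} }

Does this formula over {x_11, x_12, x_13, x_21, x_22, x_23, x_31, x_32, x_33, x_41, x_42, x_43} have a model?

Try x_11 = 0.
Try x_12 = 1.
From the singleton clause (~x_22), x_22 = 0.
From the singleton clause (~x_32), x_32 = 0.
From the singleton clause (~x_42), x_42 = 0.
Try x_21 = 1.
From the singleton clause (~x_31), x_31 = 0.
From the singleton clause (x_33), x_33 = 1.
From the singleton clause (~x_41), x_41 = 0.
From the singleton clause (x_43), x_43 = 1.
But (~x_43) is also a unit clause — contradiction.
Undo x_21 and try x_21 = 0.
From the singleton clause (x_23), x_23 = 1.
From the singleton clause (~x_13), x_13 = 0.
From the singleton clause (~x_33), x_33 = 0.
From the singleton clause (x_31), x_31 = 1.
From the singleton clause (~x_41), x_41 = 0.
From the singleton clause (x_43), x_43 = 1.
But (~x_43) is also a unit clause — contradiction.
Both values of x_21 lead to a conflict.
Undo x_12 and try x_12 = 0.
From the singleton clause (x_13), x_13 = 1.
From the singleton clause (~x_23), x_23 = 0.
From the singleton clause (~x_33), x_33 = 0.
From the singleton clause (~x_43), x_43 = 0.
Try x_21 = 1.
From the singleton clause (~x_31), x_31 = 0.
From the singleton clause (x_32), x_32 = 1.
From the singleton clause (~x_41), x_41 = 0.
From the singleton clause (x_42), x_42 = 1.
But (~x_42) is also a unit clause — contradiction.
Undo x_21 and try x_21 = 0.
From the singleton clause (x_22), x_22 = 1.
From the singleton clause (~x_32), x_32 = 0.
From the singleton clause (x_31), x_31 = 1.
From the singleton clause (~x_41), x_41 = 0.
From the singleton clause (x_42), x_42 = 1.
But (~x_42) is also a unit clause — contradiction.
Both values of x_21 lead to a conflict.
Both values of x_12 lead to a conflict.
Undo x_11 and try x_11 = 1.
From the singleton clause (~x_21), x_21 = 0.
From the singleton clause (~x_31), x_31 = 0.
From the singleton clause (~x_41), x_41 = 0.
Try x_22 = 1.
From the singleton clause (~x_12), x_12 = 0.
From the singleton clause (~x_32), x_32 = 0.
From the singleton clause (x_33), x_33 = 1.
From the singleton clause (~x_42), x_42 = 0.
From the singleton clause (x_43), x_43 = 1.
But (~x_43) is also a unit clause — contradiction.
Undo x_22 and try x_22 = 0.
From the singleton clause (x_23), x_23 = 1.
From the singleton clause (~x_13), x_13 = 0.
From the singleton clause (~x_33), x_33 = 0.
From the singleton clause (x_32), x_32 = 1.
From the singleton clause (~x_12), x_12 = 0.
From the singleton clause (~x_42), x_42 = 0.
From the singleton clause (x_43), x_43 = 1.
But (~x_43) is also a unit clause — contradiction.
Both values of x_22 lead to a conflict.
Both values of x_11 lead to a conflict.
No assignment satisfies every clause.

Unsatisfiable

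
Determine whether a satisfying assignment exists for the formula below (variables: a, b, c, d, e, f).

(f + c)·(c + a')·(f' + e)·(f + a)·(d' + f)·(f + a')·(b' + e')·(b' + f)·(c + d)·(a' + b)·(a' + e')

Yes, satisfiable

Case f = 1:
(e) alone gives e = 1.
(b') alone gives b = 0.
(a') alone gives a = 0.
Case c = 0:
(d) alone gives d = 1.
This assignment satisfies each clause.
A satisfying assignment: a ↦ 0; b ↦ 0; c ↦ 0; d ↦ 1; e ↦ 1; f ↦ 1.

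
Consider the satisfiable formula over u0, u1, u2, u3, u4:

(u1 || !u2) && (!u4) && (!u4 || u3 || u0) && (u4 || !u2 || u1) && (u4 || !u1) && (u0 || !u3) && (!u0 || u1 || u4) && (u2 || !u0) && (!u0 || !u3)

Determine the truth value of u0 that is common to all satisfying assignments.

Suppose u0 = true.
The clause (!u4) is unit, so u4 = false.
The clause (!u1) is unit, so u1 = false.
That conflicts with the unit clause (u1).
So every satisfying assignment has u0 = False.

False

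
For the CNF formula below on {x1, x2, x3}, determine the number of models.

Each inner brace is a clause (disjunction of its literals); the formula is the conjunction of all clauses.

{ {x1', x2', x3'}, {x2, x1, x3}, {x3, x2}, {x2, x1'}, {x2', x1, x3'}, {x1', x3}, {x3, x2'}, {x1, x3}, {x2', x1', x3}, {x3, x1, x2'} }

1

There are 2^3 = 8 truth assignments over (x1, x2, x3).
Check each against the 10 clauses (columns in the order x1, x2, x3):
  F F F  ✗ fails (x2 + x1 + x3)
  F F T  ✓ satisfies all
  F T F  ✗ fails (x3 + x2')
  F T T  ✗ fails (x2' + x1 + x3')
  T F F  ✗ fails (x3 + x2)
  T F T  ✗ fails (x2 + x1')
  T T F  ✗ fails (x1' + x3)
  T T T  ✗ fails (x1' + x2' + x3')
1 of the 8 rows is a model.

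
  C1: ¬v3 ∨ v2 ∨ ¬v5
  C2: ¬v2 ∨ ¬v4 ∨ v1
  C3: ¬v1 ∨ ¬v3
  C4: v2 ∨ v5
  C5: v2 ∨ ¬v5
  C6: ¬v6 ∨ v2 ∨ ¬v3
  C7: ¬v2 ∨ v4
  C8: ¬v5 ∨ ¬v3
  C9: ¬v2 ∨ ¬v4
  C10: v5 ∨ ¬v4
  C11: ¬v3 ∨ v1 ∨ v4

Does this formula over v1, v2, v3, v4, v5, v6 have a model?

Branch on v1: set v1 = False.
Branch on v2: set v2 = False.
From the singleton clause (v5), v5 = True.
That conflicts with the unit clause (¬v5).
Undo v2 and try v2 = True.
From the singleton clause (¬v4), v4 = False.
That conflicts with the unit clause (v4).
Neither v2 = True nor v2 = False works.
Undo v1 and try v1 = True.
From the singleton clause (¬v3), v3 = False.
Branch on v2: set v2 = True.
From the singleton clause (v4), v4 = True.
That conflicts with the unit clause (¬v4).
Undo v2 and try v2 = False.
From the singleton clause (v5), v5 = True.
That conflicts with the unit clause (¬v5).
Neither v2 = True nor v2 = False works.
Neither v1 = True nor v1 = False works.
No assignment satisfies every clause.

No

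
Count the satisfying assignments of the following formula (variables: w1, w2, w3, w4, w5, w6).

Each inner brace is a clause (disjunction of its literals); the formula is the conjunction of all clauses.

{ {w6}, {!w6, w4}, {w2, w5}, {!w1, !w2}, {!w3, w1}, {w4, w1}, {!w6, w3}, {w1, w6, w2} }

There are 2^6 = 64 truth assignments over (w1, w2, w3, w4, w5, w6).
Split on w3. With w3 = true, the clauses containing w3 are satisfied and !w3 drops from the rest; 1 of the 2^5 = 32 assignments to the other variables satisfy what remains.
With w3 = false, by the same count on the reduced clause set, 0 assignments work.
(One model: w1=T, w2=F, w3=T, w4=T, w5=T, w6=T.)
Total: 1 + 0 = 1.

1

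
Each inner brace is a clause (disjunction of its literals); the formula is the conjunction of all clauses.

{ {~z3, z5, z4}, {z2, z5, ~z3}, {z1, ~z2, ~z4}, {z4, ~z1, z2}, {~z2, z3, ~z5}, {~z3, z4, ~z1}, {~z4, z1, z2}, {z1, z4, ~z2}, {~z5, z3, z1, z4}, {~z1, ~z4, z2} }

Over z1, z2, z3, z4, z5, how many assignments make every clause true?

6

There are 2^5 = 32 truth assignments over (z1, z2, z3, z4, z5).
Split on z4. With z4 = 1, the clauses containing z4 are satisfied and ~z4 drops from the rest; 3 of the 2^4 = 16 assignments to the other variables satisfy what remains.
With z4 = 0, by the same count on the reduced clause set, 3 assignments work.
Total: 3 + 3 = 6.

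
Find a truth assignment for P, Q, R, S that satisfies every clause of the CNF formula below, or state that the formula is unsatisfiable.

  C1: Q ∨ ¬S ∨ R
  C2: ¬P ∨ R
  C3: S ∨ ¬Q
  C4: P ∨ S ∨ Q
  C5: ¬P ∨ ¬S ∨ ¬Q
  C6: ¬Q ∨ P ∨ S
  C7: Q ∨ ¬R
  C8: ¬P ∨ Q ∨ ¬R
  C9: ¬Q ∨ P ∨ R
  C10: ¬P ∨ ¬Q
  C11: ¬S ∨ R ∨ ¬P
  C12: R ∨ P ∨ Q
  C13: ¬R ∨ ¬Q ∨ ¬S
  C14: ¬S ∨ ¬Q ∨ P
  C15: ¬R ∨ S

UNSATISFIABLE

Suppose P = False.
Suppose S = True.
The clause (¬Q) is unit, so Q = False.
The clause (R) is unit, so R = True.
That conflicts with the unit clause (¬R).
That branch fails; take S = False instead.
The clause (¬Q) is unit, so Q = False.
That conflicts with the unit clause (Q).
Neither S = True nor S = False works.
That branch fails; take P = True instead.
The clause (R) is unit, so R = True.
The clause (Q) is unit, so Q = True.
That conflicts with the unit clause (¬Q).
Neither P = True nor P = False works.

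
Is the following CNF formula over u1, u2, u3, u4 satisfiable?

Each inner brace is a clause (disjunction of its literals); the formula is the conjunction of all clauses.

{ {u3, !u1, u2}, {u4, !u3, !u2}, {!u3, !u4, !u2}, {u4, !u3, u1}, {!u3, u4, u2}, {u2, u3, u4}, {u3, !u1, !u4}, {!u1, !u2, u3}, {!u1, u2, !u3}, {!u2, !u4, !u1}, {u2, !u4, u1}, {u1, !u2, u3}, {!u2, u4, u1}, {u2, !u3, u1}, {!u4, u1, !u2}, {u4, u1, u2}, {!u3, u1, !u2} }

Try u3 = true.
Try u4 = true.
From the singleton clause (!u2), u2 = false.
From the singleton clause (!u1), u1 = false.
Now (u1) is unsatisfied and unit — conflict.
So u4 must be the other value — set u4 = false.
From the singleton clause (!u2), u2 = false.
Now (u2) is unsatisfied and unit — conflict.
Either choice for u4 ends in contradiction.
So u3 must be the other value — set u3 = false.
Try u1 = false.
From the singleton clause (!u2), u2 = false.
From the singleton clause (u4), u4 = true.
Now (!u4) is unsatisfied and unit — conflict.
So u1 must be the other value — set u1 = true.
From the singleton clause (u2), u2 = true.
Now (!u2) is unsatisfied and unit — conflict.
Either choice for u1 ends in contradiction.
Either choice for u3 ends in contradiction.
No assignment satisfies every clause.

No, unsatisfiable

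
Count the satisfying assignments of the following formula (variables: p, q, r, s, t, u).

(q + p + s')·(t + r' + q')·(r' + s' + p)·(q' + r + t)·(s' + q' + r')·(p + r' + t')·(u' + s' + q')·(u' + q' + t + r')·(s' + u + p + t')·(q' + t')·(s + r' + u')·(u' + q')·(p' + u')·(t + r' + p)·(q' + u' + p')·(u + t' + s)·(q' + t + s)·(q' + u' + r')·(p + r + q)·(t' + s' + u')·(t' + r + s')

5

There are 2^6 = 64 truth assignments over (p, q, r, s, t, u).
Split on p. With p = 1, the clauses containing p are satisfied and p' drops from the rest; 5 of the 2^5 = 32 assignments to the other variables satisfy what remains.
With p = 0, by the same count on the reduced clause set, 0 assignments work.
(One model: p=T, q=F, r=F, s=F, t=F, u=F.)
Total: 5 + 0 = 5.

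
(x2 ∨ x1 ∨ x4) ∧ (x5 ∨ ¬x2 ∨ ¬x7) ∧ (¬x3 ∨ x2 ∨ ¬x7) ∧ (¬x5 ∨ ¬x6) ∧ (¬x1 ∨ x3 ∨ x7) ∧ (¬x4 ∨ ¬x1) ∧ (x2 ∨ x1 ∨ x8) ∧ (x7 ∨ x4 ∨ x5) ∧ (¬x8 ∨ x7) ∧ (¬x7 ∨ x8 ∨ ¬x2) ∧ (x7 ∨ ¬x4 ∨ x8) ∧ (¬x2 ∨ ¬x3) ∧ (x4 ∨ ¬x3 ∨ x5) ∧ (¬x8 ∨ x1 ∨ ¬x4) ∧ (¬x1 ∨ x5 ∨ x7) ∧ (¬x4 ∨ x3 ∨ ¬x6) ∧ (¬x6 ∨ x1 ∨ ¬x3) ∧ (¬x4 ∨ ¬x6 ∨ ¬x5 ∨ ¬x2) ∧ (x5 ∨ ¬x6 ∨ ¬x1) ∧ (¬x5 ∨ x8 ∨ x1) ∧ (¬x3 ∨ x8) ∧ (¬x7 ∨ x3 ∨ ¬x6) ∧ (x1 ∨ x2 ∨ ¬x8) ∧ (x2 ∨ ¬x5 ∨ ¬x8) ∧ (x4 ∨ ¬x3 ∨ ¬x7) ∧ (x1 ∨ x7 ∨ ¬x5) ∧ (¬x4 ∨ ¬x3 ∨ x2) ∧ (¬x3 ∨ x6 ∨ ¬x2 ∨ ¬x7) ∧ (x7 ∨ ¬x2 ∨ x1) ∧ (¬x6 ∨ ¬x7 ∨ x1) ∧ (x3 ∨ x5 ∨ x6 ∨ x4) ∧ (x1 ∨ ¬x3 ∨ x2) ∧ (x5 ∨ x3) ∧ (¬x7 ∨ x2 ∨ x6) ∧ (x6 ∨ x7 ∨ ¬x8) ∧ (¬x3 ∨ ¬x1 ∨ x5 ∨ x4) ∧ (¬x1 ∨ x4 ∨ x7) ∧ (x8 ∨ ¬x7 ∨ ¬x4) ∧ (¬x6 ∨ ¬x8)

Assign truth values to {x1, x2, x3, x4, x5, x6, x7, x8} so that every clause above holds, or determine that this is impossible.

x1 ↦ True,  x2 ↦ True,  x3 ↦ False,  x4 ↦ False,  x5 ↦ True,  x6 ↦ False,  x7 ↦ True,  x8 ↦ True

Branch on x5: set x5 = True.
From the singleton clause (¬x6), x6 = False.
Branch on x4: set x4 = False.
Branch on x2: set x2 = True.
From the singleton clause (¬x3), x3 = False.
Branch on x1: set x1 = True.
From the singleton clause (x7), x7 = True.
From the singleton clause (x8), x8 = True.
This assignment satisfies each clause.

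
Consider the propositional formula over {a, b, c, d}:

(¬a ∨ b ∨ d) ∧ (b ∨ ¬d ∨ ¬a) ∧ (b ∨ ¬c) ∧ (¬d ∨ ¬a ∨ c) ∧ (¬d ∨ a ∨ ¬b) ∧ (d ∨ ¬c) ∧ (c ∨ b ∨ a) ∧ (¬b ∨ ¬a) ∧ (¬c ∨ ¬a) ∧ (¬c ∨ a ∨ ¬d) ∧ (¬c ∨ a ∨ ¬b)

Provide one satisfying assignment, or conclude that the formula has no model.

a ↦ False; b ↦ True; c ↦ False; d ↦ False

Try b = True.
From the singleton clause (¬a), a = False.
From the singleton clause (¬d), d = False.
From the singleton clause (¬c), c = False.
All clauses are satisfied.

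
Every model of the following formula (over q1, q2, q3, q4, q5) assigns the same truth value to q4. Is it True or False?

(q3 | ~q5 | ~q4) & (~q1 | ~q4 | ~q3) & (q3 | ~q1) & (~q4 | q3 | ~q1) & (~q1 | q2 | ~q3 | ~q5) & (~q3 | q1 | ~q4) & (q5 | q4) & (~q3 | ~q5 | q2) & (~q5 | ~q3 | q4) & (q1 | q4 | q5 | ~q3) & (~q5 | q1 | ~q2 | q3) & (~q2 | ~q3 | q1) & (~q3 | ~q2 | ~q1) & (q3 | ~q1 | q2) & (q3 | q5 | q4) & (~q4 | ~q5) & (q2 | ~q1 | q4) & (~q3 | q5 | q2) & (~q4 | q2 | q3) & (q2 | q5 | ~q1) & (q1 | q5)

Suppose q4 = 1.
Unit clause (~q5) forces q5 = 0.
Unit clause (q1) forces q1 = 1.
Unit clause (~q3) forces q3 = 0.
That conflicts with the unit clause (q3).
So every satisfying assignment has q4 = False.

False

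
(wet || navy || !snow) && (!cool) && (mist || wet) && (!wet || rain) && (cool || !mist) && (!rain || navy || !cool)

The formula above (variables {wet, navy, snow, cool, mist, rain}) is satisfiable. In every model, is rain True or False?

Suppose rain = false.
The clause (!cool) is unit, so cool = false.
The clause (!wet) is unit, so wet = false.
The clause (mist) is unit, so mist = true.
That conflicts with the unit clause (!mist).
So every satisfying assignment has rain = True.

True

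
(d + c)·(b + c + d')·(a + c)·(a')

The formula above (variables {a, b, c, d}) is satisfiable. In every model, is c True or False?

Suppose c = 0.
Unit clause (d) forces d = 1.
Unit clause (b) forces b = 1.
Unit clause (a) forces a = 1.
Now (a') is unsatisfied and unit — conflict.
So every satisfying assignment has c = True.

True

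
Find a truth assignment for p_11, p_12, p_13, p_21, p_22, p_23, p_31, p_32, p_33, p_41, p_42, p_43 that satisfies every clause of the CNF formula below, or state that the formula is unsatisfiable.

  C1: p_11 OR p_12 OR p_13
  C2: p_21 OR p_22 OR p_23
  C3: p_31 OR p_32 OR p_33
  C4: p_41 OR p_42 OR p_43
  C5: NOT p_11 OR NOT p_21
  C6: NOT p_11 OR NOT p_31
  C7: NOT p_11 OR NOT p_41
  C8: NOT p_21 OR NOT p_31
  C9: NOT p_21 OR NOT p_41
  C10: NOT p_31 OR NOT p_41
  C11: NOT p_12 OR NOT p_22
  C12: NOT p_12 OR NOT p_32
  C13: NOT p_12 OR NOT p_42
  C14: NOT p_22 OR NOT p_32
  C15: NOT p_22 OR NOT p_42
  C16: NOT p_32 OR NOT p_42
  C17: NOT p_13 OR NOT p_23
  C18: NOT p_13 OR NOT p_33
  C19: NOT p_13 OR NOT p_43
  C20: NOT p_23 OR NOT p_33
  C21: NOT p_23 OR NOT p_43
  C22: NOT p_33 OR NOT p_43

UNSATISFIABLE

Branch on p_11: set p_11 = false.
Branch on p_12: set p_12 = true.
From the singleton clause (NOT p_22), p_22 = false.
From the singleton clause (NOT p_32), p_32 = false.
From the singleton clause (NOT p_42), p_42 = false.
Branch on p_21: set p_21 = true.
From the singleton clause (NOT p_31), p_31 = false.
From the singleton clause (p_33), p_33 = true.
From the singleton clause (NOT p_41), p_41 = false.
From the singleton clause (p_43), p_43 = true.
That conflicts with the unit clause (NOT p_43).
That branch fails; take p_21 = false instead.
From the singleton clause (p_23), p_23 = true.
From the singleton clause (NOT p_13), p_13 = false.
From the singleton clause (NOT p_33), p_33 = false.
From the singleton clause (p_31), p_31 = true.
From the singleton clause (NOT p_41), p_41 = false.
From the singleton clause (p_43), p_43 = true.
That conflicts with the unit clause (NOT p_43).
Either choice for p_21 ends in contradiction.
That branch fails; take p_12 = false instead.
From the singleton clause (p_13), p_13 = true.
From the singleton clause (NOT p_23), p_23 = false.
From the singleton clause (NOT p_33), p_33 = false.
From the singleton clause (NOT p_43), p_43 = false.
Branch on p_21: set p_21 = true.
From the singleton clause (NOT p_31), p_31 = false.
From the singleton clause (p_32), p_32 = true.
From the singleton clause (NOT p_41), p_41 = false.
From the singleton clause (p_42), p_42 = true.
That conflicts with the unit clause (NOT p_42).
That branch fails; take p_21 = false instead.
From the singleton clause (p_22), p_22 = true.
From the singleton clause (NOT p_32), p_32 = false.
From the singleton clause (p_31), p_31 = true.
From the singleton clause (NOT p_41), p_41 = false.
From the singleton clause (p_42), p_42 = true.
That conflicts with the unit clause (NOT p_42).
Either choice for p_21 ends in contradiction.
Either choice for p_12 ends in contradiction.
That branch fails; take p_11 = true instead.
From the singleton clause (NOT p_21), p_21 = false.
From the singleton clause (NOT p_31), p_31 = false.
From the singleton clause (NOT p_41), p_41 = false.
Branch on p_22: set p_22 = true.
From the singleton clause (NOT p_12), p_12 = false.
From the singleton clause (NOT p_32), p_32 = false.
From the singleton clause (p_33), p_33 = true.
From the singleton clause (NOT p_42), p_42 = false.
From the singleton clause (p_43), p_43 = true.
That conflicts with the unit clause (NOT p_43).
That branch fails; take p_22 = false instead.
From the singleton clause (p_23), p_23 = true.
From the singleton clause (NOT p_13), p_13 = false.
From the singleton clause (NOT p_33), p_33 = false.
From the singleton clause (p_32), p_32 = true.
From the singleton clause (NOT p_12), p_12 = false.
From the singleton clause (NOT p_42), p_42 = false.
From the singleton clause (p_43), p_43 = true.
That conflicts with the unit clause (NOT p_43).
Either choice for p_22 ends in contradiction.
Either choice for p_11 ends in contradiction.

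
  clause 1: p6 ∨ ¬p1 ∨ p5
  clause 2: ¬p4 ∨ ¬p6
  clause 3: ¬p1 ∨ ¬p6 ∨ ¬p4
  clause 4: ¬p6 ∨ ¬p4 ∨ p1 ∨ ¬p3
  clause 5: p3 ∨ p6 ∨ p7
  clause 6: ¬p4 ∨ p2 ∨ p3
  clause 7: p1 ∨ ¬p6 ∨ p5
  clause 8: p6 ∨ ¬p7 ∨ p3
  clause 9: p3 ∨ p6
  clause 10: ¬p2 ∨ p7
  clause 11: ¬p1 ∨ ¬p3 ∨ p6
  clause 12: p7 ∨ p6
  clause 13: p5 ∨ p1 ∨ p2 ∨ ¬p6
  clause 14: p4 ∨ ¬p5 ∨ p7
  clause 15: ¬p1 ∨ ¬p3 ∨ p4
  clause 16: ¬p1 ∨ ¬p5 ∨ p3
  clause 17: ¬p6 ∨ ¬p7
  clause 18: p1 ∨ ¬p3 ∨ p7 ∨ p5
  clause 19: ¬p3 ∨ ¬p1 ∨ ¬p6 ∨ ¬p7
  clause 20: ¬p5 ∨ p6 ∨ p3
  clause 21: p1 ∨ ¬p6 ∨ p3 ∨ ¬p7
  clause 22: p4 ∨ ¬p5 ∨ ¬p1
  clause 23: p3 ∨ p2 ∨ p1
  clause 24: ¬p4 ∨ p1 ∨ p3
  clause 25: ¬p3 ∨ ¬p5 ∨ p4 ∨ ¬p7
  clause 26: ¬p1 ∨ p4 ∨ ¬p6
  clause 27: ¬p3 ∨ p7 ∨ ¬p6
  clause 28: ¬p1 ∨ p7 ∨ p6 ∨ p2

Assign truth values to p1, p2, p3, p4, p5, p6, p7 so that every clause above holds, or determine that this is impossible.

Try p4 = True.
(¬p6) alone gives p6 = False.
(p3) alone gives p3 = True.
(¬p1) alone gives p1 = False.
(p7) alone gives p7 = True.
No clause remains; p2, p5 are free.

p1=False,  p2=True,  p3=True,  p4=True,  p5=False,  p6=False,  p7=True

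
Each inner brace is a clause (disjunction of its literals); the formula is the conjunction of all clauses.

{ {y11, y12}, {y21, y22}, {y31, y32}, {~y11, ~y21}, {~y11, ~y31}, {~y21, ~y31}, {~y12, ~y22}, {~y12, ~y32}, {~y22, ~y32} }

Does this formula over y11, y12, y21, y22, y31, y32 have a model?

No

Case y11 = 1:
From the singleton clause (~y21), y21 = 0.
From the singleton clause (y22), y22 = 1.
From the singleton clause (~y31), y31 = 0.
From the singleton clause (y32), y32 = 1.
Now (~y32) is unsatisfied and unit — conflict.
Undo y11 and try y11 = 0.
From the singleton clause (y12), y12 = 1.
From the singleton clause (~y22), y22 = 0.
From the singleton clause (y21), y21 = 1.
From the singleton clause (~y31), y31 = 0.
From the singleton clause (y32), y32 = 1.
Now (~y32) is unsatisfied and unit — conflict.
Either choice for y11 ends in contradiction.
No assignment satisfies every clause.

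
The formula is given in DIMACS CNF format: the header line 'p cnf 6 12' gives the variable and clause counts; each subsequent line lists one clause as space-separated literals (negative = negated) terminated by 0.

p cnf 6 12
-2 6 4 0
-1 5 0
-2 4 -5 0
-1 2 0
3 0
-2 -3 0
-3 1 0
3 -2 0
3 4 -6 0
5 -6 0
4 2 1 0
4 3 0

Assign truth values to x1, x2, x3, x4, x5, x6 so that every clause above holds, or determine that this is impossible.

(x3) alone gives x3 = True.
(¬x2) alone gives x2 = False.
(¬x1) alone gives x1 = False.
But (x1) is also a unit clause — contradiction.

UNSATISFIABLE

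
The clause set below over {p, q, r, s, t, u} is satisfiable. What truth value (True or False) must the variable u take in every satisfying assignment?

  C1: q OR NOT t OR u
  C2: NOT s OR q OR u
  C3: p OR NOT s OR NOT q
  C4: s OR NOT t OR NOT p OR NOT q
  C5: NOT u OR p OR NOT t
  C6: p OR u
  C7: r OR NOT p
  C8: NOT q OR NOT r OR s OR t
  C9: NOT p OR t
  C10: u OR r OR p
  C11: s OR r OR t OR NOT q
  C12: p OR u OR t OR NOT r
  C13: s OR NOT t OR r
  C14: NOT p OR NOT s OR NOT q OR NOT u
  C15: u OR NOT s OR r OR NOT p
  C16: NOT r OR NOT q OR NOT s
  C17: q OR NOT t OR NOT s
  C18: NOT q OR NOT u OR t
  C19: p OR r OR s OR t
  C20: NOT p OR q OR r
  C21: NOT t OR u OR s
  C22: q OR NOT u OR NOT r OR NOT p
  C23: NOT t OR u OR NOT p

True

Suppose u = false.
Unit clause (p) forces p = true.
Unit clause (r) forces r = true.
Unit clause (t) forces t = true.
That conflicts with the unit clause (NOT t).
So every satisfying assignment has u = True.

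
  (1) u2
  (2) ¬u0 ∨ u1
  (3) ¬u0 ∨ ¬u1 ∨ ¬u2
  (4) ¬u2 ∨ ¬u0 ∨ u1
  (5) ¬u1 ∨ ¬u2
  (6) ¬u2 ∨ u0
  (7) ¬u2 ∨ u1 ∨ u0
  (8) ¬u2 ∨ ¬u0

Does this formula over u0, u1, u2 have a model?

No, unsatisfiable

The clause (u2) is unit, so u2 = True.
The clause (¬u1) is unit, so u1 = False.
The clause (¬u0) is unit, so u0 = False.
Now (u0) is unsatisfied and unit — conflict.
No assignment satisfies every clause.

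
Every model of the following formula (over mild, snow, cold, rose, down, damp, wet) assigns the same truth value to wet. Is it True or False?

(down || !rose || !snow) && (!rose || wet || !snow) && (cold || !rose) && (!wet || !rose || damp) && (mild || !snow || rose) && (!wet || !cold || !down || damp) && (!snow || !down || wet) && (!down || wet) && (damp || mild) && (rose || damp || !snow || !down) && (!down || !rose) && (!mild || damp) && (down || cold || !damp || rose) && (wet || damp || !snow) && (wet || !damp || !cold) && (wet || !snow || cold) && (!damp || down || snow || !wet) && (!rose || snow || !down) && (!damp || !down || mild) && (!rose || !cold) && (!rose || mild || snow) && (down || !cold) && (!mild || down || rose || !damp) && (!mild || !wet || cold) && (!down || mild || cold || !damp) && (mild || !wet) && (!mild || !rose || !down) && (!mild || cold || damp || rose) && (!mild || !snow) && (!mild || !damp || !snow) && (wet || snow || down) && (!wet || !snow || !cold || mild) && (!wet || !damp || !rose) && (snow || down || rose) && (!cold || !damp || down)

True

Suppose wet = false.
Unit clause (!down) forces down = false.
Unit clause (!cold) forces cold = false.
Unit clause (!rose) forces rose = false.
Unit clause (!damp) forces damp = false.
Unit clause (mild) forces mild = true.
That conflicts with the unit clause (!mild).
So every satisfying assignment has wet = True.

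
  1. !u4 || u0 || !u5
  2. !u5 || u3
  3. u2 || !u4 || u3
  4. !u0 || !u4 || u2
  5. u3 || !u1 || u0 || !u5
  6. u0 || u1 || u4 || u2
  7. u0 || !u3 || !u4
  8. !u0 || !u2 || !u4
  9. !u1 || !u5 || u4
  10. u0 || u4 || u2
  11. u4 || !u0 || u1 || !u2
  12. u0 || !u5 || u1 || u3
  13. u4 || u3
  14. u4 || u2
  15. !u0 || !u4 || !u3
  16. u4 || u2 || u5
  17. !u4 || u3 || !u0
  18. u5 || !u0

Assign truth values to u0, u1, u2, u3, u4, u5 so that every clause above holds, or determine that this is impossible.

u0=false; u1=true; u2=true; u3=false; u4=true; u5=false

Suppose u5 = false.
Unit clause (!u0) forces u0 = false.
Suppose u3 = false.
Unit clause (u4) forces u4 = true.
Unit clause (u2) forces u2 = true.
Every clause is now satisfied; u1 is unconstrained.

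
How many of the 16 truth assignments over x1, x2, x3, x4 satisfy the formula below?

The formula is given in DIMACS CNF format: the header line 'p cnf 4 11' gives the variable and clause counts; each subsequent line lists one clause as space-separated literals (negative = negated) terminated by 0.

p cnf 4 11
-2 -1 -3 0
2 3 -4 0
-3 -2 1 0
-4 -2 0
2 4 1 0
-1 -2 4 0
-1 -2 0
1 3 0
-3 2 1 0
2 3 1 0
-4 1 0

There are 2^4 = 16 truth assignments over (x1, x2, x3, x4).
Check each against the 11 clauses (columns in the order x1, x2, x3, x4):
  F F F F  ✗ fails (x2 ∨ x4 ∨ x1)
  F F F T  ✗ fails (x2 ∨ x3 ∨ ¬x4)
  F F T F  ✗ fails (x2 ∨ x4 ∨ x1)
  F F T T  ✗ fails (¬x3 ∨ x2 ∨ x1)
  F T F F  ✗ fails (x1 ∨ x3)
  F T F T  ✗ fails (¬x4 ∨ ¬x2)
  F T T F  ✗ fails (¬x3 ∨ ¬x2 ∨ x1)
  F T T T  ✗ fails (¬x3 ∨ ¬x2 ∨ x1)
  T F F F  ✓ satisfies all
  T F F T  ✗ fails (x2 ∨ x3 ∨ ¬x4)
  T F T F  ✓ satisfies all
  T F T T  ✓ satisfies all
  T T F F  ✗ fails (¬x1 ∨ ¬x2 ∨ x4)
  T T F T  ✗ fails (¬x4 ∨ ¬x2)
  T T T F  ✗ fails (¬x2 ∨ ¬x1 ∨ ¬x3)
  T T T T  ✗ fails (¬x2 ∨ ¬x1 ∨ ¬x3)
3 of the 16 rows are models.

3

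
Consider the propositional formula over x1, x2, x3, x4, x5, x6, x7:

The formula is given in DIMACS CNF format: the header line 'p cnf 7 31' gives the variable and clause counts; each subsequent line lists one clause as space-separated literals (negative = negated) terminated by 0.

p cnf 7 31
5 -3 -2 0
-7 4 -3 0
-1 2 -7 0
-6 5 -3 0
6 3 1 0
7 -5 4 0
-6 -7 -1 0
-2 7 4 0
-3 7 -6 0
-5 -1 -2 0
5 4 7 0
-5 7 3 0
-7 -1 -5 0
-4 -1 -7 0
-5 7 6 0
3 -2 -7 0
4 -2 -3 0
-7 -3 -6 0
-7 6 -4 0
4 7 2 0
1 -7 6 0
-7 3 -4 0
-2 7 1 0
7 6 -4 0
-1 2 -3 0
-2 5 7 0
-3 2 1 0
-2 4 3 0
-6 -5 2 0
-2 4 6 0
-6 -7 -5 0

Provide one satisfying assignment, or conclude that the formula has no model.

Case x5 = False:
Case x3 = False:
Case x6 = True:
Case x7 = True:
The clause (¬x1) is unit, so x1 = False.
The clause (¬x2) is unit, so x2 = False.
The clause (¬x4) is unit, so x4 = False.
Every clause now holds.

x1=False, x2=False, x3=False, x4=False, x5=False, x6=True, x7=True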